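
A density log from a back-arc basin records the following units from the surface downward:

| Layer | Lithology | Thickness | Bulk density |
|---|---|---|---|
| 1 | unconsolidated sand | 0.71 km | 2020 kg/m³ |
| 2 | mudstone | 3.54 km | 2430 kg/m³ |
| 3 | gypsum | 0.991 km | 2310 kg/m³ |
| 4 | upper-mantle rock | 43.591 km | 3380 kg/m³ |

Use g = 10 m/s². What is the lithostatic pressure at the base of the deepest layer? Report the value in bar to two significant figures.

16000 bar

unconsolidated sand: 2020 kg/m³ × 10 m/s² × 710 m = 1.434×10^7 Pa = 143.4 bar
mudstone: 2430 kg/m³ × 10 m/s² × 3540 m = 8.602×10^7 Pa = 860.2 bar
gypsum: 2310 kg/m³ × 10 m/s² × 991 m = 2.289×10^7 Pa = 228.9 bar
upper-mantle rock: 3380 kg/m³ × 10 m/s² × 43591 m = 1.473×10^9 Pa = 14734 bar
Total = 143.4 + 860.2 + 228.9 + 14734 = 15966 bar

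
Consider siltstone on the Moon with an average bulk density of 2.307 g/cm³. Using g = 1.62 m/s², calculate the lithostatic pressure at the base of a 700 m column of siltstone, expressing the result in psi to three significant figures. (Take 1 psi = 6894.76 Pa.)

siltstone: 2307 kg/m³ × 1.62 m/s² × 700 m = 2.616×10^6 Pa = 379.4 psi

379 psi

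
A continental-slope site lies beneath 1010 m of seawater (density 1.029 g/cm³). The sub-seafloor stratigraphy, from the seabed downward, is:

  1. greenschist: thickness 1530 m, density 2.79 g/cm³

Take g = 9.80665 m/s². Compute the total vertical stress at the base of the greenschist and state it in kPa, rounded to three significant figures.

52100 kPa

seawater: 1029 kg/m³ × 9.80665 m/s² × 1010 m = 1.019×10^7 Pa = 10192 kPa
greenschist: 2790 kg/m³ × 9.80665 m/s² × 1530 m = 4.186×10^7 Pa = 41862 kPa
Total = 10192 + 41862 = 52054 kPa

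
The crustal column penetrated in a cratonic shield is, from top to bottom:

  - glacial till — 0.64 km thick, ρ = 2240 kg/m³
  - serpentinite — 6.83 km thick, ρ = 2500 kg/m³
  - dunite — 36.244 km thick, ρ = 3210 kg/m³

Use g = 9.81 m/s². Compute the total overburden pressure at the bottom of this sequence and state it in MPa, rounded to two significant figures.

1300 MPa

glacial till: 2240 kg/m³ × 9.81 m/s² × 640 m = 1.406×10^7 Pa = 14.06 MPa
serpentinite: 2500 kg/m³ × 9.81 m/s² × 6830 m = 1.675×10^8 Pa = 167.5 MPa
dunite: 3210 kg/m³ × 9.81 m/s² × 36244 m = 1.141×10^9 Pa = 1141 MPa
Total = 14.06 + 167.5 + 1141 = 1322.9 MPa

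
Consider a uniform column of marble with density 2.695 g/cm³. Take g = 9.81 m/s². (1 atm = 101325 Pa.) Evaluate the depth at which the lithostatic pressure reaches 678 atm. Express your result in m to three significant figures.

h = P/(ρg) = 678 atm / (2695 kg/m³ × 9.81 m/s²) = 6.870×10^7 Pa / 26438 Pa/m = 2598.5 m

2600 m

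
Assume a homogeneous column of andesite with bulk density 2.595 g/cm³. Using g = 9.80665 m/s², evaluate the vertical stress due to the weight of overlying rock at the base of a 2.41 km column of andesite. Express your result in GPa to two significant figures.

0.061 GPa

andesite: 2595 kg/m³ × 9.80665 m/s² × 2410 m = 6.133×10^7 Pa = 0.06133 GPa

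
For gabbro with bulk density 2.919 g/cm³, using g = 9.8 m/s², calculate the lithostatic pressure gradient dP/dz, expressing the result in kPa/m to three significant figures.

28.6 kPa/m

dP/dz = ρg = 2919 kg/m³ × 9.8 m/s² = 28606 Pa/m
= 28606 Pa/m × (1 kPa/m / 1000.0 Pa/m) = 28.606 kPa/m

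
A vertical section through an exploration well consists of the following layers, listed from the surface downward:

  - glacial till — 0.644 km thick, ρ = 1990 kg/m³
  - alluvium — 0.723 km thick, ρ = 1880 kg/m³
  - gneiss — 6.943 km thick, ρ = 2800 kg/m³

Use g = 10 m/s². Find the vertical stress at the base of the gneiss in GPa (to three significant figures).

0.221 GPa

glacial till: 1990 kg/m³ × 10 m/s² × 644 m = 1.282×10^7 Pa = 0.01282 GPa
alluvium: 1880 kg/m³ × 10 m/s² × 723 m = 1.359×10^7 Pa = 0.01359 GPa
gneiss: 2800 kg/m³ × 10 m/s² × 6943 m = 1.944×10^8 Pa = 0.1944 GPa
Total = 0.01282 + 0.01359 + 0.1944 = 0.22081 GPa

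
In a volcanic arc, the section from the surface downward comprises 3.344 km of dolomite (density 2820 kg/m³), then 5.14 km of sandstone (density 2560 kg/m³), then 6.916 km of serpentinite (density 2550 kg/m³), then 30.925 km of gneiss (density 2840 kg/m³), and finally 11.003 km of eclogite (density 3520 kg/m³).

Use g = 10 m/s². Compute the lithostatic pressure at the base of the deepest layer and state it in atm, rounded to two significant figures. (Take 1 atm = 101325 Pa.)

16000 atm

dolomite: 2820 kg/m³ × 10 m/s² × 3344 m = 9.430×10^7 Pa = 930.7 atm
sandstone: 2560 kg/m³ × 10 m/s² × 5140 m = 1.316×10^8 Pa = 1299 atm
serpentinite: 2550 kg/m³ × 10 m/s² × 6916 m = 1.764×10^8 Pa = 1741 atm
gneiss: 2840 kg/m³ × 10 m/s² × 30925 m = 8.783×10^8 Pa = 8668 atm
eclogite: 3520 kg/m³ × 10 m/s² × 11003 m = 3.873×10^8 Pa = 3822 atm
Total = 930.7 + 1299 + 1741 + 8668 + 3822 = 16460 atm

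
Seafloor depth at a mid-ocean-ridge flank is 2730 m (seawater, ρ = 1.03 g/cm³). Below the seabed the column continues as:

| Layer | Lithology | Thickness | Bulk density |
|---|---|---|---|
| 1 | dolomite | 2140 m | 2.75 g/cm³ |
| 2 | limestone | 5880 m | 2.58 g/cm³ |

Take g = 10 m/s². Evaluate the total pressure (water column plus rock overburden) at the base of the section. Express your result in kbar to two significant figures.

seawater: 1030 kg/m³ × 10 m/s² × 2730 m = 2.812×10^7 Pa = 0.2812 kbar
dolomite: 2750 kg/m³ × 10 m/s² × 2140 m = 5.885×10^7 Pa = 0.5885 kbar
limestone: 2580 kg/m³ × 10 m/s² × 5880 m = 1.517×10^8 Pa = 1.517 kbar
Total = 0.2812 + 0.5885 + 1.517 = 2.3867 kbar

2.4 kbar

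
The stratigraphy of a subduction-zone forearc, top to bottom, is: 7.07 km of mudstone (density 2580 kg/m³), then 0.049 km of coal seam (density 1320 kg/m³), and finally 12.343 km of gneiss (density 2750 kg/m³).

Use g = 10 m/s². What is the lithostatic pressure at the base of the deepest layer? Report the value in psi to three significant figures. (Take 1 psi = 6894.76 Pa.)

75800 psi

mudstone: 2580 kg/m³ × 10 m/s² × 7070 m = 1.824×10^8 Pa = 26456 psi
coal seam: 1320 kg/m³ × 10 m/s² × 49 m = 6.468×10^5 Pa = 93.81 psi
gneiss: 2750 kg/m³ × 10 m/s² × 12343 m = 3.394×10^8 Pa = 49231 psi
Total = 26456 + 93.81 + 49231 = 75780 psi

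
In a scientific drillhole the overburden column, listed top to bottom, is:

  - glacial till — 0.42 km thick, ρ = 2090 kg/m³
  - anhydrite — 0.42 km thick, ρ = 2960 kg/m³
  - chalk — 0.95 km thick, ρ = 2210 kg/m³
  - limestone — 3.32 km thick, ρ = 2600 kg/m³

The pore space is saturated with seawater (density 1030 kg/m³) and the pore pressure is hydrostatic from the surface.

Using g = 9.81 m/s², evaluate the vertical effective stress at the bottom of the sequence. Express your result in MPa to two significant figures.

Overburden (lithostatic) stress σ_v:
glacial till: 2090 kg/m³ × 9.81 m/s² × 420 m = 8.611×10^6 Pa = 8.611 MPa
anhydrite: 2960 kg/m³ × 9.81 m/s² × 420 m = 1.220×10^7 Pa = 12.20 MPa
chalk: 2210 kg/m³ × 9.81 m/s² × 950 m = 2.060×10^7 Pa = 20.60 MPa
limestone: 2600 kg/m³ × 9.81 m/s² × 3320 m = 8.468×10^7 Pa = 84.68 MPa
Total = 8.611 + 12.20 + 20.60 + 84.68 = 126.08 MPa
Pore pressure P_p = 1030 kg/m³ × 9.81 m/s² × 5110 m = 5.163×10^7 Pa = 51.63 MPa
Effective stress σ' = σ_v − P_p = 126.1 − 51.63 = 74.450 MPa

74 MPa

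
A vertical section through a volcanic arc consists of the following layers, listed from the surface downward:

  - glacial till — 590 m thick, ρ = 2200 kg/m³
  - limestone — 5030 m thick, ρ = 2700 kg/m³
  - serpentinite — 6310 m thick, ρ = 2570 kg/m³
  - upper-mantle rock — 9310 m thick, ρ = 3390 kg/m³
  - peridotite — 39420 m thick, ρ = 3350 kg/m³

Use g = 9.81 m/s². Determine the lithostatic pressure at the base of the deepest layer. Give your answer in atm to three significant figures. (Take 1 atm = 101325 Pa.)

18900 atm

glacial till: 2200 kg/m³ × 9.81 m/s² × 590 m = 1.273×10^7 Pa = 125.7 atm
limestone: 2700 kg/m³ × 9.81 m/s² × 5030 m = 1.332×10^8 Pa = 1315 atm
serpentinite: 2570 kg/m³ × 9.81 m/s² × 6310 m = 1.591×10^8 Pa = 1570 atm
upper-mantle rock: 3390 kg/m³ × 9.81 m/s² × 9310 m = 3.096×10^8 Pa = 3056 atm
peridotite: 3350 kg/m³ × 9.81 m/s² × 39420 m = 1.295×10^9 Pa = 12785 atm
Total = 125.7 + 1315 + 1570 + 3056 + 12785 = 18852 atm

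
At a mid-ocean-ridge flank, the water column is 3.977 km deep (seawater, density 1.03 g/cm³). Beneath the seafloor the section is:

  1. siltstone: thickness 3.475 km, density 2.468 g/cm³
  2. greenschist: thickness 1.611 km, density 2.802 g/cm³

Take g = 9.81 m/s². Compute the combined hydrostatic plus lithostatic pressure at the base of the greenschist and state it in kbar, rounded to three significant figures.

seawater: 1030 kg/m³ × 9.81 m/s² × 3977 m = 4.018×10^7 Pa = 0.4018 kbar
siltstone: 2468 kg/m³ × 9.81 m/s² × 3475 m = 8.413×10^7 Pa = 0.8413 kbar
greenschist: 2802 kg/m³ × 9.81 m/s² × 1611 m = 4.428×10^7 Pa = 0.4428 kbar
Total = 0.4018 + 0.8413 + 0.4428 = 1.6860 kbar

1.69 kbar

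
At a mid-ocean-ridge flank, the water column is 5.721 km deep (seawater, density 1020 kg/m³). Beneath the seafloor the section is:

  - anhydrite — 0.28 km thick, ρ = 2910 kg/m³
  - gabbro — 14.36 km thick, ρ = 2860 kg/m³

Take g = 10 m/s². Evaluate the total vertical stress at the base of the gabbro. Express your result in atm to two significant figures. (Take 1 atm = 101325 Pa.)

4700 atm

seawater: 1020 kg/m³ × 10 m/s² × 5721 m = 5.835×10^7 Pa = 575.9 atm
anhydrite: 2910 kg/m³ × 10 m/s² × 280 m = 8.148×10^6 Pa = 80.41 atm
gabbro: 2860 kg/m³ × 10 m/s² × 14360 m = 4.107×10^8 Pa = 4053 atm
Total = 575.9 + 80.41 + 4053 = 4709.6 atm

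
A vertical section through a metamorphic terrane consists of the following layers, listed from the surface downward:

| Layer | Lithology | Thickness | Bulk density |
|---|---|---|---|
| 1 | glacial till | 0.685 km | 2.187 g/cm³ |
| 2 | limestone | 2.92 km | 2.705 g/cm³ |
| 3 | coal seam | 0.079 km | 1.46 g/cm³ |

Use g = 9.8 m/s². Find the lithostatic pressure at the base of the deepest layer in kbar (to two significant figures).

glacial till: 2187 kg/m³ × 9.8 m/s² × 685 m = 1.468×10^7 Pa = 0.1468 kbar
limestone: 2705 kg/m³ × 9.8 m/s² × 2920 m = 7.741×10^7 Pa = 0.7741 kbar
coal seam: 1460 kg/m³ × 9.8 m/s² × 79 m = 1.130×10^6 Pa = 0.01130 kbar
Total = 0.1468 + 0.7741 + 0.01130 = 0.93218 kbar

0.93 kbar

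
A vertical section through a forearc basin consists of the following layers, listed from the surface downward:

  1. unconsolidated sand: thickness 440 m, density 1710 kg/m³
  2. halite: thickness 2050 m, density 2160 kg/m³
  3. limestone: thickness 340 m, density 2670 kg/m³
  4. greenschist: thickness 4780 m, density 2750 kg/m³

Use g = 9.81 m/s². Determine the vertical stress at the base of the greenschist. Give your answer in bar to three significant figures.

1890 bar

unconsolidated sand: 1710 kg/m³ × 9.81 m/s² × 440 m = 7.381×10^6 Pa = 73.81 bar
halite: 2160 kg/m³ × 9.81 m/s² × 2050 m = 4.344×10^7 Pa = 434.4 bar
limestone: 2670 kg/m³ × 9.81 m/s² × 340 m = 8.906×10^6 Pa = 89.06 bar
greenschist: 2750 kg/m³ × 9.81 m/s² × 4780 m = 1.290×10^8 Pa = 1290 bar
Total = 73.81 + 434.4 + 89.06 + 1290 = 1886.8 bar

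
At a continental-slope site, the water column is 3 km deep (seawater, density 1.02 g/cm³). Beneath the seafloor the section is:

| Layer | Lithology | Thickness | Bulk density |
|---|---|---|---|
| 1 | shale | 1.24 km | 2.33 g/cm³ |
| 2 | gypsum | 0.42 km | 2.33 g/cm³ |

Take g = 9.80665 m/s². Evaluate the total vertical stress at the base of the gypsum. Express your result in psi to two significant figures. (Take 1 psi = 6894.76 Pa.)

9900 psi

seawater: 1020 kg/m³ × 9.80665 m/s² × 3000 m = 3.001×10^7 Pa = 4352 psi
shale: 2330 kg/m³ × 9.80665 m/s² × 1240 m = 2.833×10^7 Pa = 4109 psi
gypsum: 2330 kg/m³ × 9.80665 m/s² × 420 m = 9.597×10^6 Pa = 1392 psi
Total = 4352 + 4109 + 1392 = 9853.6 psi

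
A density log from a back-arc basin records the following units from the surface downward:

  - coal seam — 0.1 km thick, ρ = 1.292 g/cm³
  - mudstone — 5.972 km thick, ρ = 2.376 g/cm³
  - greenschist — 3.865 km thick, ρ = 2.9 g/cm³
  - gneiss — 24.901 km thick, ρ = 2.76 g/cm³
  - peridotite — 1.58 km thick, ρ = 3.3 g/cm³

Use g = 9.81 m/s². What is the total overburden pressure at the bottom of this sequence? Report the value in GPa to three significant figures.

coal seam: 1292 kg/m³ × 9.81 m/s² × 100 m = 1.267×10^6 Pa = 1.267×10^-3 GPa
mudstone: 2376 kg/m³ × 9.81 m/s² × 5972 m = 1.392×10^8 Pa = 0.1392 GPa
greenschist: 2900 kg/m³ × 9.81 m/s² × 3865 m = 1.100×10^8 Pa = 0.1100 GPa
gneiss: 2760 kg/m³ × 9.81 m/s² × 24901 m = 6.742×10^8 Pa = 0.6742 GPa
peridotite: 3300 kg/m³ × 9.81 m/s² × 1580 m = 5.115×10^7 Pa = 0.05115 GPa
Total = 1.267×10^-3 + 0.1392 + 0.1100 + 0.6742 + 0.05115 = 0.97578 GPa

0.976 GPa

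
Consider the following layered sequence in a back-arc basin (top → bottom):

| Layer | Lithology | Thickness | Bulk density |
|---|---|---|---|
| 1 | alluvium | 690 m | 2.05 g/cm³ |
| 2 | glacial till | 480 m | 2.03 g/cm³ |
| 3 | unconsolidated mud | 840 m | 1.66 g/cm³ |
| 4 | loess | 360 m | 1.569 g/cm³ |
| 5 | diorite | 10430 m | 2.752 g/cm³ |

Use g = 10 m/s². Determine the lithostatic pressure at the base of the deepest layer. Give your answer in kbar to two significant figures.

3.3 kbar

alluvium: 2050 kg/m³ × 10 m/s² × 690 m = 1.415×10^7 Pa = 0.1414 kbar
glacial till: 2030 kg/m³ × 10 m/s² × 480 m = 9.744×10^6 Pa = 0.09744 kbar
unconsolidated mud: 1660 kg/m³ × 10 m/s² × 840 m = 1.394×10^7 Pa = 0.1394 kbar
loess: 1569 kg/m³ × 10 m/s² × 360 m = 5.648×10^6 Pa = 0.05648 kbar
diorite: 2752 kg/m³ × 10 m/s² × 10430 m = 2.870×10^8 Pa = 2.870 kbar
Total = 0.1414 + 0.09744 + 0.1394 + 0.05648 + 2.870 = 3.3051 kbar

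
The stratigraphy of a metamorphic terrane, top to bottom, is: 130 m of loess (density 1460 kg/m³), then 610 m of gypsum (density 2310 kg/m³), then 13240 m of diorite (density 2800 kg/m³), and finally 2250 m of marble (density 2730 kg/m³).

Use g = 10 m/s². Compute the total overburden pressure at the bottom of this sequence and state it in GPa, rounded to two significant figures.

loess: 1460 kg/m³ × 10 m/s² × 130 m = 1.898×10^6 Pa = 1.898×10^-3 GPa
gypsum: 2310 kg/m³ × 10 m/s² × 610 m = 1.409×10^7 Pa = 0.01409 GPa
diorite: 2800 kg/m³ × 10 m/s² × 13240 m = 3.707×10^8 Pa = 0.3707 GPa
marble: 2730 kg/m³ × 10 m/s² × 2250 m = 6.143×10^7 Pa = 0.06143 GPa
Total = 1.898×10^-3 + 0.01409 + 0.3707 + 0.06143 = 0.44813 GPa

0.45 GPa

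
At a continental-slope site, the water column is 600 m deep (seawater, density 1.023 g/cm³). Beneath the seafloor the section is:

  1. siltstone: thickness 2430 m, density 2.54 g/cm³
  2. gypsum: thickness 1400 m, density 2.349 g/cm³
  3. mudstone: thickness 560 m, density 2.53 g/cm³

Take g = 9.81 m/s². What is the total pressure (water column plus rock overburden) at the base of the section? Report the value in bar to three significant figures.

seawater: 1023 kg/m³ × 9.81 m/s² × 600 m = 6.021×10^6 Pa = 60.21 bar
siltstone: 2540 kg/m³ × 9.81 m/s² × 2430 m = 6.055×10^7 Pa = 605.5 bar
gypsum: 2349 kg/m³ × 9.81 m/s² × 1400 m = 3.226×10^7 Pa = 322.6 bar
mudstone: 2530 kg/m³ × 9.81 m/s² × 560 m = 1.390×10^7 Pa = 139.0 bar
Total = 60.21 + 605.5 + 322.6 + 139.0 = 1127.3 bar

1130 bar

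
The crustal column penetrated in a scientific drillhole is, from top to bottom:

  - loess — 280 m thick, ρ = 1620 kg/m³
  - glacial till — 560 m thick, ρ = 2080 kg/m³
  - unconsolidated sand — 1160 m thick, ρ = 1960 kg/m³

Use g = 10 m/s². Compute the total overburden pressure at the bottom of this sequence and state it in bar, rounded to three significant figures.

loess: 1620 kg/m³ × 10 m/s² × 280 m = 4.536×10^6 Pa = 45.36 bar
glacial till: 2080 kg/m³ × 10 m/s² × 560 m = 1.165×10^7 Pa = 116.5 bar
unconsolidated sand: 1960 kg/m³ × 10 m/s² × 1160 m = 2.274×10^7 Pa = 227.4 bar
Total = 45.36 + 116.5 + 227.4 = 389.20 bar

389 bar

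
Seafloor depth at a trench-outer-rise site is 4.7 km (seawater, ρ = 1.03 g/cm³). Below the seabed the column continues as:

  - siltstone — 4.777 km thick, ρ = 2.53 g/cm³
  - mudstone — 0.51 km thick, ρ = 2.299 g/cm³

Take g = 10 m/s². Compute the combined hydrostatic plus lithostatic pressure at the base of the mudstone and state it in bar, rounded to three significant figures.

seawater: 1030 kg/m³ × 10 m/s² × 4700 m = 4.841×10^7 Pa = 484.1 bar
siltstone: 2530 kg/m³ × 10 m/s² × 4777 m = 1.209×10^8 Pa = 1209 bar
mudstone: 2299 kg/m³ × 10 m/s² × 510 m = 1.172×10^7 Pa = 117.2 bar
Total = 484.1 + 1209 + 117.2 = 1809.9 bar

1810 bar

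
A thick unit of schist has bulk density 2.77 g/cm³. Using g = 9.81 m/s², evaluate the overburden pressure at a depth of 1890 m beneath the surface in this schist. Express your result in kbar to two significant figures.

schist: 2770 kg/m³ × 9.81 m/s² × 1890 m = 5.136×10^7 Pa = 0.5136 kbar

0.51 kbar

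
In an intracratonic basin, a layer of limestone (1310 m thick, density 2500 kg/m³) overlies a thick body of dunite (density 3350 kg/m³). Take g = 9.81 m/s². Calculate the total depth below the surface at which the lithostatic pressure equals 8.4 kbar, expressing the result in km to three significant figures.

Pressure at base of upper layers: 2500×9.81×1310 = 3.213×10^7 Pa = 0.3213 kbar
Remaining pressure to be supplied by dunite: 8.400×10^8 − 3.213×10^7 = 8.079×10^8 Pa
Additional depth in dunite = 8.079×10^8 Pa / (3350 kg/m³ × 9.81 m/s²) = 24583 m
Total depth = 1310 m + 24583 m = 25893 m
= 25.893 km

25.9 km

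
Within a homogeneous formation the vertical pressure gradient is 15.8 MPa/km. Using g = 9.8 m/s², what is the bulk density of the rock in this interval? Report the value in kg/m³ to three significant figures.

ρ = (dP/dz)/g = 15.8 MPa/km / 9.8 m/s² = 15800 Pa/m / 9.8 m/s² = 1612.2 kg/m³

1610 kg/m³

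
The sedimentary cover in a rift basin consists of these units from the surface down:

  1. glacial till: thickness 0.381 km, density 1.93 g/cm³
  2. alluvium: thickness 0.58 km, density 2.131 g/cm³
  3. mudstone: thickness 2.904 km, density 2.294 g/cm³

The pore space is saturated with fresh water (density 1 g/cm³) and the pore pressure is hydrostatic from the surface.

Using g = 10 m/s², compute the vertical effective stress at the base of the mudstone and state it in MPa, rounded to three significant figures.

Overburden (lithostatic) stress σ_v:
glacial till: 1930 kg/m³ × 10 m/s² × 381 m = 7.353×10^6 Pa = 7.353 MPa
alluvium: 2131 kg/m³ × 10 m/s² × 580 m = 1.236×10^7 Pa = 12.36 MPa
mudstone: 2294 kg/m³ × 10 m/s² × 2904 m = 6.662×10^7 Pa = 66.62 MPa
Total = 7.353 + 12.36 + 66.62 = 86.331 MPa
Pore pressure P_p = 1000 kg/m³ × 10 m/s² × 3865 m = 3.865×10^7 Pa = 38.65 MPa
Effective stress σ' = σ_v − P_p = 86.33 − 38.65 = 47.681 MPa

47.7 MPa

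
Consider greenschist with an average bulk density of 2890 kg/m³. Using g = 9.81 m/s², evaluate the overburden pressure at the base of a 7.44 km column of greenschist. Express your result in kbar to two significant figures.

greenschist: 2890 kg/m³ × 9.81 m/s² × 7440 m = 2.109×10^8 Pa = 2.109 kbar

2.1 kbar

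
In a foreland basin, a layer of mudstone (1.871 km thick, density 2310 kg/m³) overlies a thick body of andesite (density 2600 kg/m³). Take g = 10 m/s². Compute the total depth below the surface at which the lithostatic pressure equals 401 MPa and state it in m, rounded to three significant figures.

Pressure at base of upper layers: 2310×10×1871 = 4.322×10^7 Pa = 43.22 MPa
Remaining pressure to be supplied by andesite: 4.010×10^8 − 4.322×10^7 = 3.578×10^8 Pa
Additional depth in andesite = 3.578×10^8 Pa / (2600 kg/m³ × 10 m/s²) = 13761 m
Total depth = 1871 m + 13761 m = 15632 m

15600 m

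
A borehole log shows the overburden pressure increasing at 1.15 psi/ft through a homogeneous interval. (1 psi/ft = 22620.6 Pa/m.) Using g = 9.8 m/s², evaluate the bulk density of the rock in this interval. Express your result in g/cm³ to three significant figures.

ρ = (dP/dz)/g = 1.15 psi/ft / 9.8 m/s² = 26014 Pa/m / 9.8 m/s² = 2654.5 kg/m³
= 2.654 g/cm³

2.65 g/cm³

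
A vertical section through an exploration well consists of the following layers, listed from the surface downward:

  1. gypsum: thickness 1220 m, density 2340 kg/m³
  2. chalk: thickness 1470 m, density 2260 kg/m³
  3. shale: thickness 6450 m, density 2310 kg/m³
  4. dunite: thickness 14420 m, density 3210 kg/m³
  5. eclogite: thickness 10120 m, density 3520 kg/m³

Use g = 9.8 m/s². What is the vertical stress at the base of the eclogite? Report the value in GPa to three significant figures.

gypsum: 2340 kg/m³ × 9.8 m/s² × 1220 m = 2.798×10^7 Pa = 0.02798 GPa
chalk: 2260 kg/m³ × 9.8 m/s² × 1470 m = 3.256×10^7 Pa = 0.03256 GPa
shale: 2310 kg/m³ × 9.8 m/s² × 6450 m = 1.460×10^8 Pa = 0.1460 GPa
dunite: 3210 kg/m³ × 9.8 m/s² × 14420 m = 4.536×10^8 Pa = 0.4536 GPa
eclogite: 3520 kg/m³ × 9.8 m/s² × 10120 m = 3.491×10^8 Pa = 0.3491 GPa
Total = 0.02798 + 0.03256 + 0.1460 + 0.4536 + 0.3491 = 1.0093 GPa

1.01 GPa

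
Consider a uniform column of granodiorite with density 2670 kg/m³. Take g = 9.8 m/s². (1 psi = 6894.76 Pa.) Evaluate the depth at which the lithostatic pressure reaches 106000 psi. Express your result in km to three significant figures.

h = P/(ρg) = 106000 psi / (2670 kg/m³ × 9.8 m/s²) = 7.308×10^8 Pa / 26166 Pa/m = 27931 m
= 27.931 km

27.9 km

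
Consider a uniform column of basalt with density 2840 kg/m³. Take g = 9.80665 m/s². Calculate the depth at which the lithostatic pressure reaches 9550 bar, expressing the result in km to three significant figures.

h = P/(ρg) = 9550 bar / (2840 kg/m³ × 9.80665 m/s²) = 9.550×10^8 Pa / 27851 Pa/m = 34290 m
= 34.290 km

34.3 km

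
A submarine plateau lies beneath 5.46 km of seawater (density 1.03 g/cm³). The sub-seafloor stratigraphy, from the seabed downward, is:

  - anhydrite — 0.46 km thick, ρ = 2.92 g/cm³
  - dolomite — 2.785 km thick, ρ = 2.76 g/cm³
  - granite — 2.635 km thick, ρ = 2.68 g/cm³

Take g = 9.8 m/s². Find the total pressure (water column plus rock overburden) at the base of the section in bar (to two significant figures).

2100 bar

seawater: 1030 kg/m³ × 9.8 m/s² × 5460 m = 5.511×10^7 Pa = 551.1 bar
anhydrite: 2920 kg/m³ × 9.8 m/s² × 460 m = 1.316×10^7 Pa = 131.6 bar
dolomite: 2760 kg/m³ × 9.8 m/s² × 2785 m = 7.533×10^7 Pa = 753.3 bar
granite: 2680 kg/m³ × 9.8 m/s² × 2635 m = 6.921×10^7 Pa = 692.1 bar
Total = 551.1 + 131.6 + 753.3 + 692.1 = 2128.1 bar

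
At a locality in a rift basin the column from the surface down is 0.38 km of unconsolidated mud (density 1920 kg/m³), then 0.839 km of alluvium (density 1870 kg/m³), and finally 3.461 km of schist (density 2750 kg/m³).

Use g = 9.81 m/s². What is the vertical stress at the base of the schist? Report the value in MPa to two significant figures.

unconsolidated mud: 1920 kg/m³ × 9.81 m/s² × 380 m = 7.157×10^6 Pa = 7.157 MPa
alluvium: 1870 kg/m³ × 9.81 m/s² × 839 m = 1.539×10^7 Pa = 15.39 MPa
schist: 2750 kg/m³ × 9.81 m/s² × 3461 m = 9.337×10^7 Pa = 93.37 MPa
Total = 7.157 + 15.39 + 93.37 = 115.92 MPa

120 MPa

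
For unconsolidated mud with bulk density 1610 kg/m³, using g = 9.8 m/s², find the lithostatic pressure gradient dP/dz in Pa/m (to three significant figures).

dP/dz = ρg = 1610 kg/m³ × 9.8 m/s² = 15778 Pa/m

15800 Pa/m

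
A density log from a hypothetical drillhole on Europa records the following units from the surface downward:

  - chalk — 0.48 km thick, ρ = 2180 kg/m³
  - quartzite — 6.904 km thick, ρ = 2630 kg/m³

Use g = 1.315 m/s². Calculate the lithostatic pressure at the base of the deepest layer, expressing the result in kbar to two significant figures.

0.25 kbar

chalk: 2180 kg/m³ × 1.315 m/s² × 480 m = 1.376×10^6 Pa = 0.01376 kbar
quartzite: 2630 kg/m³ × 1.315 m/s² × 6904 m = 2.388×10^7 Pa = 0.2388 kbar
Total = 0.01376 + 0.2388 = 0.25253 kbar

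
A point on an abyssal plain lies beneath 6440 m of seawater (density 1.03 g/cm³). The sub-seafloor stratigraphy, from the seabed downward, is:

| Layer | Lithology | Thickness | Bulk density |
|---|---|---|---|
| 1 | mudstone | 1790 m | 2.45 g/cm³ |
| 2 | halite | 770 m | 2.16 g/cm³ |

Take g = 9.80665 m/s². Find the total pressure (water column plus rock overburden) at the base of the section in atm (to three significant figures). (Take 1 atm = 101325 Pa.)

1230 atm

seawater: 1030 kg/m³ × 9.80665 m/s² × 6440 m = 6.505×10^7 Pa = 642.0 atm
mudstone: 2450 kg/m³ × 9.80665 m/s² × 1790 m = 4.301×10^7 Pa = 424.4 atm
halite: 2160 kg/m³ × 9.80665 m/s² × 770 m = 1.631×10^7 Pa = 161.0 atm
Total = 642.0 + 424.4 + 161.0 = 1227.4 atm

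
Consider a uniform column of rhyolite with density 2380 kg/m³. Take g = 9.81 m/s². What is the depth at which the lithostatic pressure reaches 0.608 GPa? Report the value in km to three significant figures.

26.0 km

h = P/(ρg) = 0.608 GPa / (2380 kg/m³ × 9.81 m/s²) = 6.080×10^8 Pa / 23348 Pa/m = 26041 m
= 26.041 km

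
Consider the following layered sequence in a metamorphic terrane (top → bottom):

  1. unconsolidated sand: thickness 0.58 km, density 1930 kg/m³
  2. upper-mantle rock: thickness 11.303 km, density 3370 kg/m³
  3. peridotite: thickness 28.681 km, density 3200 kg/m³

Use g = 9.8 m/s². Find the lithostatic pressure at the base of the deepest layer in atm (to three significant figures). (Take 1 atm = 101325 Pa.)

12700 atm

unconsolidated sand: 1930 kg/m³ × 9.8 m/s² × 580 m = 1.097×10^7 Pa = 108.3 atm
upper-mantle rock: 3370 kg/m³ × 9.8 m/s² × 11303 m = 3.733×10^8 Pa = 3684 atm
peridotite: 3200 kg/m³ × 9.8 m/s² × 28681 m = 8.994×10^8 Pa = 8877 atm
Total = 108.3 + 3684 + 8877 = 12669 atm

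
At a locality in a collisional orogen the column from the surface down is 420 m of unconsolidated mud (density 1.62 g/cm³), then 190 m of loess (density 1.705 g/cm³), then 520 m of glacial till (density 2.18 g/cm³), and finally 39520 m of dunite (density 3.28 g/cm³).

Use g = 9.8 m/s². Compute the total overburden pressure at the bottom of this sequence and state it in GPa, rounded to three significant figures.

unconsolidated mud: 1620 kg/m³ × 9.8 m/s² × 420 m = 6.668×10^6 Pa = 6.668×10^-3 GPa
loess: 1705 kg/m³ × 9.8 m/s² × 190 m = 3.175×10^6 Pa = 3.175×10^-3 GPa
glacial till: 2180 kg/m³ × 9.8 m/s² × 520 m = 1.111×10^7 Pa = 0.01111 GPa
dunite: 3280 kg/m³ × 9.8 m/s² × 39520 m = 1.270×10^9 Pa = 1.270 GPa
Total = 6.668×10^-3 + 3.175×10^-3 + 0.01111 + 1.270 = 1.2913 GPa

1.29 GPa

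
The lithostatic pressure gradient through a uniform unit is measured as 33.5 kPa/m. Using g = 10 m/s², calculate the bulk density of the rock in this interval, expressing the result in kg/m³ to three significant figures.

3350 kg/m³

ρ = (dP/dz)/g = 33.5 kPa/m / 10 m/s² = 33500 Pa/m / 10 m/s² = 3350.0 kg/m³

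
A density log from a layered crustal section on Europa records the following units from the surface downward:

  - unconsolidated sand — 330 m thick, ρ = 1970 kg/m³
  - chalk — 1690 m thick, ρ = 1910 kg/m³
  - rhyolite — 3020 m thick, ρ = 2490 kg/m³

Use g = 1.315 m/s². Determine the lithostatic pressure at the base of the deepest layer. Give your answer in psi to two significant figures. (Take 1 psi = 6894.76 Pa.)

unconsolidated sand: 1970 kg/m³ × 1.315 m/s² × 330 m = 8.549×10^5 Pa = 124.0 psi
chalk: 1910 kg/m³ × 1.315 m/s² × 1690 m = 4.245×10^6 Pa = 615.6 psi
rhyolite: 2490 kg/m³ × 1.315 m/s² × 3020 m = 9.889×10^6 Pa = 1434 psi
Total = 124.0 + 615.6 + 1434 = 2173.8 psi

2200 psi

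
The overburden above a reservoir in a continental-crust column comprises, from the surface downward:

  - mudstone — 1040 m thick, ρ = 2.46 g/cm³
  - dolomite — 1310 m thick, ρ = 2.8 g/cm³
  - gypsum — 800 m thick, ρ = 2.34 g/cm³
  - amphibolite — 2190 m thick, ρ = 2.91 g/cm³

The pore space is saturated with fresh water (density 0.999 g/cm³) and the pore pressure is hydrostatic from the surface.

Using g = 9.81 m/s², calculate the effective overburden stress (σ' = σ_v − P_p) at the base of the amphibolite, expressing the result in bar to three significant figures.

Overburden (lithostatic) stress σ_v:
mudstone: 2460 kg/m³ × 9.81 m/s² × 1040 m = 2.510×10^7 Pa = 25.10 MPa
dolomite: 2800 kg/m³ × 9.81 m/s² × 1310 m = 3.598×10^7 Pa = 35.98 MPa
gypsum: 2340 kg/m³ × 9.81 m/s² × 800 m = 1.836×10^7 Pa = 18.36 MPa
amphibolite: 2910 kg/m³ × 9.81 m/s² × 2190 m = 6.252×10^7 Pa = 62.52 MPa
Total = 25.10 + 35.98 + 18.36 + 62.52 = 141.96 MPa
Pore pressure P_p = 999 kg/m³ × 9.81 m/s² × 5340 m = 5.233×10^7 Pa = 52.33 MPa
Effective stress σ' = σ_v − P_p = 142.0 − 52.33 = 89.630 MPa = 896.30 bar

896 bar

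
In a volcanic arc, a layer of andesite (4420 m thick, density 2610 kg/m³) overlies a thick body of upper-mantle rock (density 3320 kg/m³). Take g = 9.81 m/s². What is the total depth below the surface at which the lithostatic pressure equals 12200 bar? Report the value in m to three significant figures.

38400 m

Pressure at base of upper layers: 2610×9.81×4420 = 1.132×10^8 Pa = 1132 bar
Remaining pressure to be supplied by upper-mantle rock: 1.220×10^9 − 1.132×10^8 = 1.107×10^9 Pa
Additional depth in upper-mantle rock = 1.107×10^9 Pa / (3320 kg/m³ × 9.81 m/s²) = 33984 m
Total depth = 4420 m + 33984 m = 38404 m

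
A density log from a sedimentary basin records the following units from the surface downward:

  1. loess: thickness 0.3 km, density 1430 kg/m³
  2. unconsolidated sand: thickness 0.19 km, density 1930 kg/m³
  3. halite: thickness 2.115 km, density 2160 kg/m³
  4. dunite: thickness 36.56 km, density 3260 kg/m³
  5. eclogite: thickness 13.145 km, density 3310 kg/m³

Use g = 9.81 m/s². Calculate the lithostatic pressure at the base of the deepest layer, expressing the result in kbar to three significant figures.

loess: 1430 kg/m³ × 9.81 m/s² × 300 m = 4.208×10^6 Pa = 0.04208 kbar
unconsolidated sand: 1930 kg/m³ × 9.81 m/s² × 190 m = 3.597×10^6 Pa = 0.03597 kbar
halite: 2160 kg/m³ × 9.81 m/s² × 2115 m = 4.482×10^7 Pa = 0.4482 kbar
dunite: 3260 kg/m³ × 9.81 m/s² × 36560 m = 1.169×10^9 Pa = 11.69 kbar
eclogite: 3310 kg/m³ × 9.81 m/s² × 13145 m = 4.268×10^8 Pa = 4.268 kbar
Total = 0.04208 + 0.03597 + 0.4482 + 11.69 + 4.268 = 16.487 kbar

16.5 kbar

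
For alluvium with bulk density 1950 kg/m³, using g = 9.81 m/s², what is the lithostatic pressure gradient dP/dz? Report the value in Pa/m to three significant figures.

19100 Pa/m

dP/dz = ρg = 1950 kg/m³ × 9.81 m/s² = 19130 Pa/m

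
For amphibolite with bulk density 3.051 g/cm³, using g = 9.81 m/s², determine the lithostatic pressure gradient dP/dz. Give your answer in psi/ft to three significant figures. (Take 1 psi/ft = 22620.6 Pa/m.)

dP/dz = ρg = 3051 kg/m³ × 9.81 m/s² = 29930 Pa/m
= 29930 Pa/m × (1 psi/ft / 22621 Pa/m) = 1.3231 psi/ft

1.32 psi/ft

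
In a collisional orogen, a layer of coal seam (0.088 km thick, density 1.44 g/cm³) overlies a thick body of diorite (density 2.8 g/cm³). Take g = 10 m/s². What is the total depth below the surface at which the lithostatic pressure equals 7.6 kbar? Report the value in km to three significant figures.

Pressure at base of upper layers: 1440×10×88 = 1.267×10^6 Pa = 0.01267 kbar
Remaining pressure to be supplied by diorite: 7.600×10^8 − 1.267×10^6 = 7.587×10^8 Pa
Additional depth in diorite = 7.587×10^8 Pa / (2800 kg/m³ × 10 m/s²) = 27098 m
Total depth = 88 m + 27098 m = 27186 m
= 27.186 km

27.2 km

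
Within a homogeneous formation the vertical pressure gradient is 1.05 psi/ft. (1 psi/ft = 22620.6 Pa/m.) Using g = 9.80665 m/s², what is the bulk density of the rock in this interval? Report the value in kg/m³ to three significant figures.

ρ = (dP/dz)/g = 1.05 psi/ft / 9.80665 m/s² = 23752 Pa/m / 9.80665 m/s² = 2422.0 kg/m³

2420 kg/m³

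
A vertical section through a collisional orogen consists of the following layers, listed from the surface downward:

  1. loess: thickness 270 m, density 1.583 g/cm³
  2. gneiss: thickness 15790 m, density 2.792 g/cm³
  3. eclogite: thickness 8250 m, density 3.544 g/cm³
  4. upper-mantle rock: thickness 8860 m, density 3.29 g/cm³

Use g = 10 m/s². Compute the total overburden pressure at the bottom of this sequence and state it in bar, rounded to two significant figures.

loess: 1583 kg/m³ × 10 m/s² × 270 m = 4.274×10^6 Pa = 42.74 bar
gneiss: 2792 kg/m³ × 10 m/s² × 15790 m = 4.409×10^8 Pa = 4409 bar
eclogite: 3544 kg/m³ × 10 m/s² × 8250 m = 2.924×10^8 Pa = 2924 bar
upper-mantle rock: 3290 kg/m³ × 10 m/s² × 8860 m = 2.915×10^8 Pa = 2915 bar
Total = 42.74 + 4409 + 2924 + 2915 = 10290 bar

10000 bar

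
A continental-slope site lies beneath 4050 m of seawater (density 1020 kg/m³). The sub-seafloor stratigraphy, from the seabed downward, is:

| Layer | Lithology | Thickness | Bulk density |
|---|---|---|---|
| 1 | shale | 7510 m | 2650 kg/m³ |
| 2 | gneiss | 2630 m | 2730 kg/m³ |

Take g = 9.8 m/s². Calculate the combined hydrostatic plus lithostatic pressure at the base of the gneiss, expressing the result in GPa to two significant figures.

seawater: 1020 kg/m³ × 9.8 m/s² × 4050 m = 4.048×10^7 Pa = 0.04048 GPa
shale: 2650 kg/m³ × 9.8 m/s² × 7510 m = 1.950×10^8 Pa = 0.1950 GPa
gneiss: 2730 kg/m³ × 9.8 m/s² × 2630 m = 7.036×10^7 Pa = 0.07036 GPa
Total = 0.04048 + 0.1950 + 0.07036 = 0.30588 GPa

0.31 GPa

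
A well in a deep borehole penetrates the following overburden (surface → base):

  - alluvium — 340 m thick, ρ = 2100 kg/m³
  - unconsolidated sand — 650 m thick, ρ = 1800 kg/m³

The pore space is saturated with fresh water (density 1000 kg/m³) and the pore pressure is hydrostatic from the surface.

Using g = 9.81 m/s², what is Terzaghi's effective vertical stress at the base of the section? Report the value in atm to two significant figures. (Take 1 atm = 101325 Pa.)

87 atm

Overburden (lithostatic) stress σ_v:
alluvium: 2100 kg/m³ × 9.81 m/s² × 340 m = 7.004×10^6 Pa = 7.004 MPa
unconsolidated sand: 1800 kg/m³ × 9.81 m/s² × 650 m = 1.148×10^7 Pa = 11.48 MPa
Total = 7.004 + 11.48 = 18.482 MPa
Pore pressure P_p = 1000 kg/m³ × 9.81 m/s² × 990 m = 9.712×10^6 Pa = 9.712 MPa
Effective stress σ' = σ_v − P_p = 18.48 − 9.712 = 8.7701 MPa = 86.555 atm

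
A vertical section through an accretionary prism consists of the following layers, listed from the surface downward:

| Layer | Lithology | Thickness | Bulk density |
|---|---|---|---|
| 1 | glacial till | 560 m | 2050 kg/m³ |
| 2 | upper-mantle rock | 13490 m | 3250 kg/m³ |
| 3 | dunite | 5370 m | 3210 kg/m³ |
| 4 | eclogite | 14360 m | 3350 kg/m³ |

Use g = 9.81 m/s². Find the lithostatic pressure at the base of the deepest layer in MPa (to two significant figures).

glacial till: 2050 kg/m³ × 9.81 m/s² × 560 m = 1.126×10^7 Pa = 11.26 MPa
upper-mantle rock: 3250 kg/m³ × 9.81 m/s² × 13490 m = 4.301×10^8 Pa = 430.1 MPa
dunite: 3210 kg/m³ × 9.81 m/s² × 5370 m = 1.691×10^8 Pa = 169.1 MPa
eclogite: 3350 kg/m³ × 9.81 m/s² × 14360 m = 4.719×10^8 Pa = 471.9 MPa
Total = 11.26 + 430.1 + 169.1 + 471.9 = 1082.4 MPa

1100 MPa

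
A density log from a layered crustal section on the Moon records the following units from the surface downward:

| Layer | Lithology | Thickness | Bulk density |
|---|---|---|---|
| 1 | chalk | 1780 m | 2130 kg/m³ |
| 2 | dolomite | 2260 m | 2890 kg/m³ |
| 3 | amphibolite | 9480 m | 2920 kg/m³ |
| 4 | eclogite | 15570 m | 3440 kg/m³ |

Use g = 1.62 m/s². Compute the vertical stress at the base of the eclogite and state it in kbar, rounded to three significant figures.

chalk: 2130 kg/m³ × 1.62 m/s² × 1780 m = 6.142×10^6 Pa = 0.06142 kbar
dolomite: 2890 kg/m³ × 1.62 m/s² × 2260 m = 1.058×10^7 Pa = 0.1058 kbar
amphibolite: 2920 kg/m³ × 1.62 m/s² × 9480 m = 4.484×10^7 Pa = 0.4484 kbar
eclogite: 3440 kg/m³ × 1.62 m/s² × 15570 m = 8.677×10^7 Pa = 0.8677 kbar
Total = 0.06142 + 0.1058 + 0.4484 + 0.8677 = 1.4834 kbar

1.48 kbar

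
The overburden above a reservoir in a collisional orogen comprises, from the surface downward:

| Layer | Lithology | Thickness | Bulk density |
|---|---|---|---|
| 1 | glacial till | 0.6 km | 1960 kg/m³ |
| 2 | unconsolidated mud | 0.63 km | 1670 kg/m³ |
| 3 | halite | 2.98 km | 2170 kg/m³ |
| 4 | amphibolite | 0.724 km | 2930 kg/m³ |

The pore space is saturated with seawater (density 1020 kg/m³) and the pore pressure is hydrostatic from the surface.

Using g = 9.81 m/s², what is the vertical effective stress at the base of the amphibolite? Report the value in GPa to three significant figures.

Overburden (lithostatic) stress σ_v:
glacial till: 1960 kg/m³ × 9.81 m/s² × 600 m = 1.154×10^7 Pa = 11.54 MPa
unconsolidated mud: 1670 kg/m³ × 9.81 m/s² × 630 m = 1.032×10^7 Pa = 10.32 MPa
halite: 2170 kg/m³ × 9.81 m/s² × 2980 m = 6.344×10^7 Pa = 63.44 MPa
amphibolite: 2930 kg/m³ × 9.81 m/s² × 724 m = 2.081×10^7 Pa = 20.81 MPa
Total = 11.54 + 10.32 + 63.44 + 20.81 = 106.11 MPa
Pore pressure P_p = 1020 kg/m³ × 9.81 m/s² × 4934 m = 4.937×10^7 Pa = 49.37 MPa
Effective stress σ' = σ_v − P_p = 106.1 − 49.37 = 56.735 MPa = 0.056735 GPa

0.0567 GPa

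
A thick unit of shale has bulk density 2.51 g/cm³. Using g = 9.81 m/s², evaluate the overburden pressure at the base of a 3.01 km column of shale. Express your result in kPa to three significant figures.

shale: 2510 kg/m³ × 9.81 m/s² × 3010 m = 7.412×10^7 Pa = 74116 kPa

74100 kPa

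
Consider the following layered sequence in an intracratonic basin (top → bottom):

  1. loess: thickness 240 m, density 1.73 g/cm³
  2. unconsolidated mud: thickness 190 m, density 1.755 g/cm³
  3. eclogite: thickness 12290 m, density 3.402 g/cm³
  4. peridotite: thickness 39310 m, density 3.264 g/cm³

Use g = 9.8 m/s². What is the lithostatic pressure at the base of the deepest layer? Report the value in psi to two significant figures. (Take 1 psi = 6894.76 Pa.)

240000 psi

loess: 1730 kg/m³ × 9.8 m/s² × 240 m = 4.069×10^6 Pa = 590.2 psi
unconsolidated mud: 1755 kg/m³ × 9.8 m/s² × 190 m = 3.268×10^6 Pa = 474.0 psi
eclogite: 3402 kg/m³ × 9.8 m/s² × 12290 m = 4.097×10^8 Pa = 59428 psi
peridotite: 3264 kg/m³ × 9.8 m/s² × 39310 m = 1.257×10^9 Pa = 1.824×10^5 psi
Total = 590.2 + 474.0 + 59428 + 1.824×10^5 = 2.4287×10^5 psi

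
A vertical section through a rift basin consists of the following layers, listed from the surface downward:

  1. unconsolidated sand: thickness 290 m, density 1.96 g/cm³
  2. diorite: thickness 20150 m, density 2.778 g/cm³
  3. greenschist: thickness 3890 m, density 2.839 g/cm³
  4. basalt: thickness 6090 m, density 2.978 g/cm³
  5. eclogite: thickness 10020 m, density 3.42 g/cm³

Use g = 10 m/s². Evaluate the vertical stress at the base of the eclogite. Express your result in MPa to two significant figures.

unconsolidated sand: 1960 kg/m³ × 10 m/s² × 290 m = 5.684×10^6 Pa = 5.684 MPa
diorite: 2778 kg/m³ × 10 m/s² × 20150 m = 5.598×10^8 Pa = 559.8 MPa
greenschist: 2839 kg/m³ × 10 m/s² × 3890 m = 1.104×10^8 Pa = 110.4 MPa
basalt: 2978 kg/m³ × 10 m/s² × 6090 m = 1.814×10^8 Pa = 181.4 MPa
eclogite: 3420 kg/m³ × 10 m/s² × 10020 m = 3.427×10^8 Pa = 342.7 MPa
Total = 5.684 + 559.8 + 110.4 + 181.4 + 342.7 = 1199.9 MPa

1200 MPa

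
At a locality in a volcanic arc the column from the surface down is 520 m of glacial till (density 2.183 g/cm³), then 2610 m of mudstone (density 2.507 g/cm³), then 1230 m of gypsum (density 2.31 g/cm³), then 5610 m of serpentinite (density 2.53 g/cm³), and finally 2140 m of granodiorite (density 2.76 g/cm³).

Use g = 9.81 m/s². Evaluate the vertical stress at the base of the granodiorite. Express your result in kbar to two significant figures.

3.0 kbar

glacial till: 2183 kg/m³ × 9.81 m/s² × 520 m = 1.114×10^7 Pa = 0.1114 kbar
mudstone: 2507 kg/m³ × 9.81 m/s² × 2610 m = 6.419×10^7 Pa = 0.6419 kbar
gypsum: 2310 kg/m³ × 9.81 m/s² × 1230 m = 2.787×10^7 Pa = 0.2787 kbar
serpentinite: 2530 kg/m³ × 9.81 m/s² × 5610 m = 1.392×10^8 Pa = 1.392 kbar
granodiorite: 2760 kg/m³ × 9.81 m/s² × 2140 m = 5.794×10^7 Pa = 0.5794 kbar
Total = 0.1114 + 0.6419 + 0.2787 + 1.392 + 0.5794 = 3.0038 kbar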